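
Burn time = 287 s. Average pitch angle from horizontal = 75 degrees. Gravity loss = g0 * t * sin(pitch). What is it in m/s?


GL = 9.81 * 287 * sin(75 deg) = 2720 m/s

2720 m/s


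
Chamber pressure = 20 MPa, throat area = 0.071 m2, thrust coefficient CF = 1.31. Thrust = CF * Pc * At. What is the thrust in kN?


F = 1.31 * 20e6 * 0.071 = 1.8602e+06 N = 1860.2 kN

1860.2 kN


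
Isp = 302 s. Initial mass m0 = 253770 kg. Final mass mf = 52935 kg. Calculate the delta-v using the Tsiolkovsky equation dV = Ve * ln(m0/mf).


Ve = 302 * 9.81 = 2962.62 m/s
dV = 2962.62 * ln(253770/52935) = 4644 m/s

4644 m/s


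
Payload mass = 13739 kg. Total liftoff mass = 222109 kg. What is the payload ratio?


PR = 13739 / 222109 = 0.0619

0.0619


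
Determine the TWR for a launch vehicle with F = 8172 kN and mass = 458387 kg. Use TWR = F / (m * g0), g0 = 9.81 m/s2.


TWR = 8172000 / (458387 * 9.81) = 1.82

1.82


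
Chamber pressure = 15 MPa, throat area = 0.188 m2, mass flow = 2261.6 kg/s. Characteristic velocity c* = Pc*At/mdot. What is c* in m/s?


c* = 15e6 * 0.188 / 2261.6 = 1247 m/s

1247 m/s


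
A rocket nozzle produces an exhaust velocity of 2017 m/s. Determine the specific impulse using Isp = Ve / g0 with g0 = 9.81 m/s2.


Isp = Ve / g0 = 2017 / 9.81 = 205.6 s

205.6 s


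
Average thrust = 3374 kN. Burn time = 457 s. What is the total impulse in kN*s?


It = 3374 * 457 = 1541918 kN*s

1541918 kN*s


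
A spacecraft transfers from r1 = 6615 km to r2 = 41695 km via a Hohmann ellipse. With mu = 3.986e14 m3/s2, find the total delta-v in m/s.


V1 = sqrt(mu/r1) = 7762.54 m/s
dV1 = V1*(sqrt(2*r2/(r1+r2)) - 1) = 2436.1 m/s
V2 = sqrt(mu/r2) = 3091.91 m/s
dV2 = V2*(1 - sqrt(2*r1/(r1+r2))) = 1473.87 m/s
Total dV = 3910 m/s

3910 m/s


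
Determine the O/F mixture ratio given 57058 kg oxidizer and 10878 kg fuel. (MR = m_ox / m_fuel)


MR = 57058 / 10878 = 5.25

5.25


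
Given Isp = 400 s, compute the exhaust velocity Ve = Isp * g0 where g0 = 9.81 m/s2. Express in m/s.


Ve = Isp * g0 = 400 * 9.81 = 3924.0 m/s

3924.0 m/s


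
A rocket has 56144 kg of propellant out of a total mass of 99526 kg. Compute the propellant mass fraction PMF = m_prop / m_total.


PMF = 56144 / 99526 = 0.564

0.564


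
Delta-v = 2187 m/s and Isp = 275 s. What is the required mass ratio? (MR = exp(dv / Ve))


Ve = 275 * 9.81 = 2697.75 m/s
MR = exp(2187 / 2697.75) = 2.249

2.249


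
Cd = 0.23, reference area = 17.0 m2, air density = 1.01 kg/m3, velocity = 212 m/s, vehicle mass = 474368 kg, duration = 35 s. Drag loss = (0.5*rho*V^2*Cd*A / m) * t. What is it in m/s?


D = 0.5 * 1.01 * 212^2 * 0.23 * 17.0 = 88744.18 N
a = 88744.18 / 474368 = 0.1871 m/s2
dV = 0.1871 * 35 = 6.5 m/s

6.5 m/s


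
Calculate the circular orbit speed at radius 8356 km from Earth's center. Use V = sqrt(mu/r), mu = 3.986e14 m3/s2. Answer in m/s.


V = sqrt(3.986e14 / 8356000) = 6907 m/s

6907 m/s


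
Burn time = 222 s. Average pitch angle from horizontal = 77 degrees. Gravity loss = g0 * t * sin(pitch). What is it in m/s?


GL = 9.81 * 222 * sin(77 deg) = 2122 m/s

2122 m/s


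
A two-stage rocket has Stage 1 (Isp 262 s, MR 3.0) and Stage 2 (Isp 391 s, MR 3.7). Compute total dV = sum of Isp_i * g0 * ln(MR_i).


dV1 = 262 * 9.81 * ln(3.0) = 2823.7 m/s
dV2 = 391 * 9.81 * ln(3.7) = 5018.4 m/s
Total dV = 2823.7 + 5018.4 = 7842.1 m/s ~ 7842 m/s

7842 m/s


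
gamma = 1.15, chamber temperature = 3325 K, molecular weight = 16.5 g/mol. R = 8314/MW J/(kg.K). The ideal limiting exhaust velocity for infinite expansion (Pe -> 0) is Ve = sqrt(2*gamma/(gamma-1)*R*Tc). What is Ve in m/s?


R = 8314 / 16.5 = 503.88 J/(kg.K)
Ve = sqrt(2 * 1.15 / (1.15 - 1) * 503.88 * 3325) = 5068 m/s

5068 m/s


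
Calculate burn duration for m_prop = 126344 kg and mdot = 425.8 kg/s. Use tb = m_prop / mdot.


tb = 126344 / 425.8 = 296.7 s

296.7 s


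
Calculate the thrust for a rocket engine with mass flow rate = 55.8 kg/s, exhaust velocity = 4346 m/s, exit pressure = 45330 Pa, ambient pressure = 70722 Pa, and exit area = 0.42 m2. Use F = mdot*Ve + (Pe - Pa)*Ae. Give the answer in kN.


F = 55.8 * 4346 + (45330 - 70722) * 0.42 = 231842.0 N = 231.8 kN

231.8 kN


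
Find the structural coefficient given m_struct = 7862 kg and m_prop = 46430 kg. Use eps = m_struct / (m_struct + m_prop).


eps = 7862 / (7862 + 46430) = 0.1448

0.1448


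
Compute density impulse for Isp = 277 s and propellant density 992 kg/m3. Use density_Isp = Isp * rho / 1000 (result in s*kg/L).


rho*Isp = 277 * 992 / 1000 = 275 s*kg/L

275 s*kg/L


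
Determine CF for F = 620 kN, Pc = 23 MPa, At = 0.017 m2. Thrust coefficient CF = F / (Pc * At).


CF = 620000 / (23e6 * 0.017) = 1.59

1.59


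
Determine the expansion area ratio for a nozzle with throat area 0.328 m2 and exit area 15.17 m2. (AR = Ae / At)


AR = 15.17 / 0.328 = 46.2

46.2


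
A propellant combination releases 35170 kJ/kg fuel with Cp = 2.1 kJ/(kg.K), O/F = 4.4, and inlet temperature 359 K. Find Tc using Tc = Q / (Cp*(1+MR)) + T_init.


Tc = 35170 / (2.1 * (1 + 4.4)) + 359 = 3460 K

3460 K


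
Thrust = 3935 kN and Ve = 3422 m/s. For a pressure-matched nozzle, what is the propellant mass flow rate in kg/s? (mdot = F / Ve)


mdot = F / Ve = 3935000 / 3422 = 1149.9 kg/s

1149.9 kg/s


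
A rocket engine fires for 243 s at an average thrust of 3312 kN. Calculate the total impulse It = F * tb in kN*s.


It = 3312 * 243 = 804816 kN*s

804816 kN*s


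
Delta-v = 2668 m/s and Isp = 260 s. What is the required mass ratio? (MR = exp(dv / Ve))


Ve = 260 * 9.81 = 2550.6 m/s
MR = exp(2668 / 2550.6) = 2.846

2.846


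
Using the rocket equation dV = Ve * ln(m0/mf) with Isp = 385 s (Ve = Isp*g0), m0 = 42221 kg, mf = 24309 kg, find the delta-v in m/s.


Ve = 385 * 9.81 = 3776.85 m/s
dV = 3776.85 * ln(42221/24309) = 2085 m/s

2085 m/s


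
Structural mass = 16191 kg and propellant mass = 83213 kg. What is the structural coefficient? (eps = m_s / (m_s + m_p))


eps = 16191 / (16191 + 83213) = 0.1629

0.1629


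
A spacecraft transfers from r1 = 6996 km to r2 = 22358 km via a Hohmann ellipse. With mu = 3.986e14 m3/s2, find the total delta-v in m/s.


V1 = sqrt(mu/r1) = 7548.21 m/s
dV1 = V1*(sqrt(2*r2/(r1+r2)) - 1) = 1768.05 m/s
V2 = sqrt(mu/r2) = 4222.33 m/s
dV2 = V2*(1 - sqrt(2*r1/(r1+r2))) = 1307.2 m/s
Total dV = 3075 m/s

3075 m/s


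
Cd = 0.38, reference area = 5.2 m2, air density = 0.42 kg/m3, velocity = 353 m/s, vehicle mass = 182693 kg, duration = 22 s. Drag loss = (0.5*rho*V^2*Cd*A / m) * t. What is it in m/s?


D = 0.5 * 0.42 * 353^2 * 0.38 * 5.2 = 51707.75 N
a = 51707.75 / 182693 = 0.283 m/s2
dV = 0.283 * 22 = 6.2 m/s

6.2 m/s


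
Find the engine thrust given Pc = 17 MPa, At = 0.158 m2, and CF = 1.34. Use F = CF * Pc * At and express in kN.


F = 1.34 * 17e6 * 0.158 = 3.5992e+06 N = 3599.2 kN

3599.2 kN


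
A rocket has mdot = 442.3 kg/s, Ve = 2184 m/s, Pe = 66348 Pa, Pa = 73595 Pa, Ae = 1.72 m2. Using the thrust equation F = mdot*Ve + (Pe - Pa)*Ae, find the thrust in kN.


F = 442.3 * 2184 + (66348 - 73595) * 1.72 = 953518.0 N = 953.5 kN

953.5 kN


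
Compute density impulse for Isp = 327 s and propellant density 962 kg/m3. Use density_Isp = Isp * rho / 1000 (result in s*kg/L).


rho*Isp = 327 * 962 / 1000 = 315 s*kg/L

315 s*kg/L


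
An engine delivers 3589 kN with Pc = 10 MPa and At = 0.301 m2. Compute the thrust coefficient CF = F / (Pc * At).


CF = 3589000 / (10e6 * 0.301) = 1.19

1.19


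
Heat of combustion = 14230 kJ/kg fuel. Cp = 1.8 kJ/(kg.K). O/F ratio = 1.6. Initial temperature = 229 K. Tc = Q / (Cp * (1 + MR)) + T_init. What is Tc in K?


Tc = 14230 / (1.8 * (1 + 1.6)) + 229 = 3270 K

3270 K


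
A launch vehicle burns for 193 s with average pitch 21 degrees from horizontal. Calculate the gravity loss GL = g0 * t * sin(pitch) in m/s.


GL = 9.81 * 193 * sin(21 deg) = 679 m/s

679 m/s


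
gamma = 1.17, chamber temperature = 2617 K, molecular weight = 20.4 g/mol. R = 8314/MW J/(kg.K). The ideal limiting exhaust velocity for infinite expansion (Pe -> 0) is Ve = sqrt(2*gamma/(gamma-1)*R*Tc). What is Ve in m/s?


R = 8314 / 20.4 = 407.55 J/(kg.K)
Ve = sqrt(2 * 1.17 / (1.17 - 1) * 407.55 * 2617) = 3832 m/s

3832 m/s


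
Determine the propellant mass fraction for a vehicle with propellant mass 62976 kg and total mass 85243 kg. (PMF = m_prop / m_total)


PMF = 62976 / 85243 = 0.739

0.739


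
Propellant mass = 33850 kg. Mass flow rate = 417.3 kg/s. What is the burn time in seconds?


tb = 33850 / 417.3 = 81.1 s

81.1 s


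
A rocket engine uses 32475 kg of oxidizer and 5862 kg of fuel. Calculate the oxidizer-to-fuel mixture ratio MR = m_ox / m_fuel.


MR = 32475 / 5862 = 5.54

5.54


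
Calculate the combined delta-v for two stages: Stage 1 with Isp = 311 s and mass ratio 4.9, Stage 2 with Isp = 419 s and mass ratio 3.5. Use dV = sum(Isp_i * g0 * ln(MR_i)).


dV1 = 311 * 9.81 * ln(4.9) = 4848.6 m/s
dV2 = 419 * 9.81 * ln(3.5) = 5149.3 m/s
Total dV = 4848.6 + 5149.3 = 9997.9 m/s ~ 9998 m/s

9998 m/s


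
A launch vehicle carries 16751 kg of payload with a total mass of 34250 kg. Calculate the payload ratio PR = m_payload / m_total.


PR = 16751 / 34250 = 0.4891

0.4891


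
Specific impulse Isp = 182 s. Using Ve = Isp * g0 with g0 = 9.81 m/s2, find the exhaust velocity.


Ve = Isp * g0 = 182 * 9.81 = 1785.4 m/s

1785.4 m/s


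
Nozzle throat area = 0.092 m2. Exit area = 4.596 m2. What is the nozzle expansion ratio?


AR = 4.596 / 0.092 = 50.0

50.0


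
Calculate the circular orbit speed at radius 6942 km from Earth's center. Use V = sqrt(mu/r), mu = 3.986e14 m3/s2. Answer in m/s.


V = sqrt(3.986e14 / 6942000) = 7578 m/s

7578 m/s


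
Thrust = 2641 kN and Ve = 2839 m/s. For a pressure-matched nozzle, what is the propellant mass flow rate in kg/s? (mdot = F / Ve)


mdot = F / Ve = 2641000 / 2839 = 930.3 kg/s

930.3 kg/s


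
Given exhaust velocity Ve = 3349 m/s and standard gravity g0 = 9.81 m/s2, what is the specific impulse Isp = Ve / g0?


Isp = Ve / g0 = 3349 / 9.81 = 341.4 s

341.4 s


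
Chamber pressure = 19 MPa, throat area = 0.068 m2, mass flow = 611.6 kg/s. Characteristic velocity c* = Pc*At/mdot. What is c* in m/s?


c* = 19e6 * 0.068 / 611.6 = 2112 m/s

2112 m/s


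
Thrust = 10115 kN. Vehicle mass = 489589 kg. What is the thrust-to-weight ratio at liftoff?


TWR = 10115000 / (489589 * 9.81) = 2.11

2.11


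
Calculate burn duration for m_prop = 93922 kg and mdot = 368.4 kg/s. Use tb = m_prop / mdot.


tb = 93922 / 368.4 = 254.9 s

254.9 s


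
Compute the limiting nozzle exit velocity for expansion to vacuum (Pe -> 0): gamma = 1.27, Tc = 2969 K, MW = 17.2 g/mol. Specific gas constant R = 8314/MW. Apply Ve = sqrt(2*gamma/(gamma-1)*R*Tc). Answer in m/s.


R = 8314 / 17.2 = 483.37 J/(kg.K)
Ve = sqrt(2 * 1.27 / (1.27 - 1) * 483.37 * 2969) = 3674 m/s

3674 m/s


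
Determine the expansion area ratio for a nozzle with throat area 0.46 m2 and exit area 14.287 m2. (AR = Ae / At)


AR = 14.287 / 0.46 = 31.1

31.1


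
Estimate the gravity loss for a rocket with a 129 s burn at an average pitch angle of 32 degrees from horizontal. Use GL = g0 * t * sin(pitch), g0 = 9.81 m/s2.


GL = 9.81 * 129 * sin(32 deg) = 671 m/s

671 m/s


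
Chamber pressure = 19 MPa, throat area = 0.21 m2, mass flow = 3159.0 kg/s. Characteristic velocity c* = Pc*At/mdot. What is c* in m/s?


c* = 19e6 * 0.21 / 3159.0 = 1263 m/s

1263 m/s


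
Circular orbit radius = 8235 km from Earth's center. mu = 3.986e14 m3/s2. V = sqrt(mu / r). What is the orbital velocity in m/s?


V = sqrt(3.986e14 / 8235000) = 6957 m/s

6957 m/s


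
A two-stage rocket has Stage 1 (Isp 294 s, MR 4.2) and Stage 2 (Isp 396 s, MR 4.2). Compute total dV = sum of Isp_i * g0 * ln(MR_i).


dV1 = 294 * 9.81 * ln(4.2) = 4139.0 m/s
dV2 = 396 * 9.81 * ln(4.2) = 5575.0 m/s
Total dV = 4139.0 + 5575.0 = 9714.0 m/s ~ 9714 m/s

9714 m/s


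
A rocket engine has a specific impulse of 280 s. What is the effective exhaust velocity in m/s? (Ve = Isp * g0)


Ve = Isp * g0 = 280 * 9.81 = 2746.8 m/s

2746.8 m/s


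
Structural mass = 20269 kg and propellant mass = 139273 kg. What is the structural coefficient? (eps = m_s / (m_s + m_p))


eps = 20269 / (20269 + 139273) = 0.127

0.127


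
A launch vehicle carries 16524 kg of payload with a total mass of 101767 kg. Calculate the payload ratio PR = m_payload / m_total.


PR = 16524 / 101767 = 0.1624

0.1624


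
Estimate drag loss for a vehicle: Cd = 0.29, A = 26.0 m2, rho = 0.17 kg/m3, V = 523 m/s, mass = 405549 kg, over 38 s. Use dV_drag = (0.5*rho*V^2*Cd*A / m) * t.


D = 0.5 * 0.17 * 523^2 * 0.29 * 26.0 = 175304.74 N
a = 175304.74 / 405549 = 0.4323 m/s2
dV = 0.4323 * 38 = 16.4 m/s

16.4 m/s


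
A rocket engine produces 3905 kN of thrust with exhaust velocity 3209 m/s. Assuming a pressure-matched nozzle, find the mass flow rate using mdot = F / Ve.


mdot = F / Ve = 3905000 / 3209 = 1216.9 kg/s

1216.9 kg/s


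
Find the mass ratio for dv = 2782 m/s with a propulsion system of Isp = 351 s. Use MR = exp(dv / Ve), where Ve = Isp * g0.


Ve = 351 * 9.81 = 3443.31 m/s
MR = exp(2782 / 3443.31) = 2.243

2.243


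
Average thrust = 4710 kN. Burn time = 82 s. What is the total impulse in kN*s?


It = 4710 * 82 = 386220 kN*s

386220 kN*s


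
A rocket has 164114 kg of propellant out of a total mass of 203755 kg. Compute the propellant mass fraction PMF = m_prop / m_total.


PMF = 164114 / 203755 = 0.805

0.805


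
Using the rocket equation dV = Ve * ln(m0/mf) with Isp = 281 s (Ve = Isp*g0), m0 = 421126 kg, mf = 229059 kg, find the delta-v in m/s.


Ve = 281 * 9.81 = 2756.61 m/s
dV = 2756.61 * ln(421126/229059) = 1679 m/s

1679 m/s


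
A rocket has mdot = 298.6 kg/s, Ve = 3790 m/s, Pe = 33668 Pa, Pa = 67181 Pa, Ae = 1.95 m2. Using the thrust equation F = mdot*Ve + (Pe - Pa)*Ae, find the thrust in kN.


F = 298.6 * 3790 + (33668 - 67181) * 1.95 = 1.0663e+06 N = 1066.3 kN

1066.3 kN


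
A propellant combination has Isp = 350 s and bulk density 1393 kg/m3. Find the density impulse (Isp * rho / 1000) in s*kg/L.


rho*Isp = 350 * 1393 / 1000 = 488 s*kg/L

488 s*kg/L


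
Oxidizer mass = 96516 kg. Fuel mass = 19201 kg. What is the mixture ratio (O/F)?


MR = 96516 / 19201 = 5.03

5.03


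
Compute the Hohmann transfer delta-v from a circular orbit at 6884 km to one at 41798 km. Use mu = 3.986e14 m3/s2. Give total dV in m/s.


V1 = sqrt(mu/r1) = 7609.36 m/s
dV1 = V1*(sqrt(2*r2/(r1+r2)) - 1) = 2362.05 m/s
V2 = sqrt(mu/r2) = 3088.1 m/s
dV2 = V2*(1 - sqrt(2*r1/(r1+r2))) = 1445.84 m/s
Total dV = 3808 m/s

3808 m/s


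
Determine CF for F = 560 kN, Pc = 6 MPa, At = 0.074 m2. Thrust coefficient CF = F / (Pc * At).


CF = 560000 / (6e6 * 0.074) = 1.26

1.26


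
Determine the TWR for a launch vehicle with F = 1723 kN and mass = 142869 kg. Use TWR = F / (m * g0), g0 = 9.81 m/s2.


TWR = 1723000 / (142869 * 9.81) = 1.23

1.23


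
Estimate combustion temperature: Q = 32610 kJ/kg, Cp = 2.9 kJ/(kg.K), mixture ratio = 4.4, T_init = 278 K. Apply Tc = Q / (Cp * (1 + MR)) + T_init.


Tc = 32610 / (2.9 * (1 + 4.4)) + 278 = 2360 K

2360 K


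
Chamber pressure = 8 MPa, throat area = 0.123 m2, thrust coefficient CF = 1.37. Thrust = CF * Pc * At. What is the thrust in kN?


F = 1.37 * 8e6 * 0.123 = 1.3481e+06 N = 1348.1 kN

1348.1 kN


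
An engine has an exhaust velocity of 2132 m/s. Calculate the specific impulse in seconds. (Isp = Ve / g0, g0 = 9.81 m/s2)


Isp = Ve / g0 = 2132 / 9.81 = 217.3 s

217.3 s


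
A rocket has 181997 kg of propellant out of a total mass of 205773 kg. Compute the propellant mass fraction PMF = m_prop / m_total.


PMF = 181997 / 205773 = 0.884

0.884


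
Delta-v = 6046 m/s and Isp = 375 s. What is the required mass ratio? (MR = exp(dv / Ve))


Ve = 375 * 9.81 = 3678.75 m/s
MR = exp(6046 / 3678.75) = 5.173

5.173


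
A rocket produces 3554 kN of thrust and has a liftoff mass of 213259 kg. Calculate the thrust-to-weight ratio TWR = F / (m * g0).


TWR = 3554000 / (213259 * 9.81) = 1.7

1.7


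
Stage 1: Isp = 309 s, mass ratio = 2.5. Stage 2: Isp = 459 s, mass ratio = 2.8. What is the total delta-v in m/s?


dV1 = 309 * 9.81 * ln(2.5) = 2777.5 m/s
dV2 = 459 * 9.81 * ln(2.8) = 4636.2 m/s
Total dV = 2777.5 + 4636.2 = 7413.7 m/s ~ 7414 m/s

7414 m/s


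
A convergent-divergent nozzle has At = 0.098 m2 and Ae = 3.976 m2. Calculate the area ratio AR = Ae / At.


AR = 3.976 / 0.098 = 40.6

40.6


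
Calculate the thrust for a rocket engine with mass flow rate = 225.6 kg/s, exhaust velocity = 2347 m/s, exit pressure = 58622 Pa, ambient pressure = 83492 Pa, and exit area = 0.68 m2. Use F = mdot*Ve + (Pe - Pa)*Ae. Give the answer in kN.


F = 225.6 * 2347 + (58622 - 83492) * 0.68 = 512572.0 N = 512.6 kN

512.6 kN


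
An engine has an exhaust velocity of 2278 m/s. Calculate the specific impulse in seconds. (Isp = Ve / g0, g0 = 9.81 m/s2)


Isp = Ve / g0 = 2278 / 9.81 = 232.2 s

232.2 s


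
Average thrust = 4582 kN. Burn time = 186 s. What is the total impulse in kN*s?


It = 4582 * 186 = 852252 kN*s

852252 kN*s


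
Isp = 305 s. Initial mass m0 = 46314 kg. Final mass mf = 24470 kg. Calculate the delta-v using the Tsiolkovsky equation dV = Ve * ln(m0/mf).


Ve = 305 * 9.81 = 2992.05 m/s
dV = 2992.05 * ln(46314/24470) = 1909 m/s

1909 m/s


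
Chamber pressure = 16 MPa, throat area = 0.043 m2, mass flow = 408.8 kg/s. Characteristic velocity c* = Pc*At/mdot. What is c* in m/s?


c* = 16e6 * 0.043 / 408.8 = 1683 m/s

1683 m/s


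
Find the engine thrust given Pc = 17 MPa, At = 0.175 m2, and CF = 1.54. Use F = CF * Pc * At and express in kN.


F = 1.54 * 17e6 * 0.175 = 4.5815e+06 N = 4581.5 kN

4581.5 kN


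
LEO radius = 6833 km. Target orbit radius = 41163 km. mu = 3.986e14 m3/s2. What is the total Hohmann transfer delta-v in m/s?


V1 = sqrt(mu/r1) = 7637.71 m/s
dV1 = V1*(sqrt(2*r2/(r1+r2)) - 1) = 2365.26 m/s
V2 = sqrt(mu/r2) = 3111.82 m/s
dV2 = V2*(1 - sqrt(2*r1/(r1+r2))) = 1451.35 m/s
Total dV = 3817 m/s

3817 m/s


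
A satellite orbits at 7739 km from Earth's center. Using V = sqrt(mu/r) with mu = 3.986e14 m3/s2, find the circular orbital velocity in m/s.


V = sqrt(3.986e14 / 7739000) = 7177 m/s

7177 m/s


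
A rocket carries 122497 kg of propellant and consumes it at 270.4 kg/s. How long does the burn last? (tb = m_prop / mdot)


tb = 122497 / 270.4 = 453.0 s

453.0 s


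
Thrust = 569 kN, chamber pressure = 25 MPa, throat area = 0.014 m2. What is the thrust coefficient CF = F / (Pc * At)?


CF = 569000 / (25e6 * 0.014) = 1.63

1.63


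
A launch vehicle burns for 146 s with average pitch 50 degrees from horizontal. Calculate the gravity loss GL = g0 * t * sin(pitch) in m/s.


GL = 9.81 * 146 * sin(50 deg) = 1097 m/s

1097 m/s


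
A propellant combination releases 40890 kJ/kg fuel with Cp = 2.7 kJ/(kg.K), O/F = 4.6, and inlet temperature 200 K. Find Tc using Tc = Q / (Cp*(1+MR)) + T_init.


Tc = 40890 / (2.7 * (1 + 4.6)) + 200 = 2904 K

2904 K


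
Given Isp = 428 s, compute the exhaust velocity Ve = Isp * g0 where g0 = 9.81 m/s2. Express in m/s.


Ve = Isp * g0 = 428 * 9.81 = 4198.7 m/s

4198.7 m/s


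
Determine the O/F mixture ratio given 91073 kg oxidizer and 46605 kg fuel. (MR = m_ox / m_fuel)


MR = 91073 / 46605 = 1.95

1.95


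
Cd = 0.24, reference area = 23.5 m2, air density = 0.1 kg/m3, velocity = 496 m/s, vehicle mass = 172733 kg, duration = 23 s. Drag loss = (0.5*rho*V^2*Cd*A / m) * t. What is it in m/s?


D = 0.5 * 0.1 * 496^2 * 0.24 * 23.5 = 69376.51 N
a = 69376.51 / 172733 = 0.4016 m/s2
dV = 0.4016 * 23 = 9.2 m/s

9.2 m/s


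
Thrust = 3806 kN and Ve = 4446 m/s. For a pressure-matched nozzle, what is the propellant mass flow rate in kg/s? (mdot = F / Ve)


mdot = F / Ve = 3806000 / 4446 = 856.1 kg/s

856.1 kg/s


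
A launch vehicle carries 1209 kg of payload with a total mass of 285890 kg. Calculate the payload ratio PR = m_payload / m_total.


PR = 1209 / 285890 = 0.0042

0.0042


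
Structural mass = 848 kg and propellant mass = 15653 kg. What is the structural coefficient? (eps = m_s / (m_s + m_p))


eps = 848 / (848 + 15653) = 0.0514

0.0514


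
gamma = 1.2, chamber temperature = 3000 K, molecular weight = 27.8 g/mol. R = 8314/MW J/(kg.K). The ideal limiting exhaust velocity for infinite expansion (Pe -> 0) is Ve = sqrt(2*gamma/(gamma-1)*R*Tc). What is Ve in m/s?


R = 8314 / 27.8 = 299.06 J/(kg.K)
Ve = sqrt(2 * 1.2 / (1.2 - 1) * 299.06 * 3000) = 3281 m/s

3281 m/s


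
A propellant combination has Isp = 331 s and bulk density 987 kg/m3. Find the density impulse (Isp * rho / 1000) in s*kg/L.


rho*Isp = 331 * 987 / 1000 = 327 s*kg/L

327 s*kg/L


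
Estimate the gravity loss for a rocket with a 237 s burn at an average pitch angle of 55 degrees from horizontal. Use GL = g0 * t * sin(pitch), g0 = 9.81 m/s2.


GL = 9.81 * 237 * sin(55 deg) = 1905 m/s

1905 m/s


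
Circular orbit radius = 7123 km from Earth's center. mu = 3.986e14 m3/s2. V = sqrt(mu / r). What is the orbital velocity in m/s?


V = sqrt(3.986e14 / 7123000) = 7481 m/s

7481 m/s


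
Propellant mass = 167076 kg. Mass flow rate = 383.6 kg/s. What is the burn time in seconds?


tb = 167076 / 383.6 = 435.5 s

435.5 s


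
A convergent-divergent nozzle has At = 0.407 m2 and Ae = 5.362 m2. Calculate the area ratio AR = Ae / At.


AR = 5.362 / 0.407 = 13.2

13.2


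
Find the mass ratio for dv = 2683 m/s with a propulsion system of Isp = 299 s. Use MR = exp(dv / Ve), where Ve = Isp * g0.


Ve = 299 * 9.81 = 2933.19 m/s
MR = exp(2683 / 2933.19) = 2.496

2.496


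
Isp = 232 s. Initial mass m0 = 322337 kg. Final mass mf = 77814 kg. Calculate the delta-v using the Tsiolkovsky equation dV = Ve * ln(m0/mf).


Ve = 232 * 9.81 = 2275.92 m/s
dV = 2275.92 * ln(322337/77814) = 3235 m/s

3235 m/s


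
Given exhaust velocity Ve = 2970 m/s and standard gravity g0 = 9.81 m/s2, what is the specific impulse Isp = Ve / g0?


Isp = Ve / g0 = 2970 / 9.81 = 302.8 s

302.8 s


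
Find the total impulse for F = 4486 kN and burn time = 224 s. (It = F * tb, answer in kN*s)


It = 4486 * 224 = 1004864 kN*s

1004864 kN*s


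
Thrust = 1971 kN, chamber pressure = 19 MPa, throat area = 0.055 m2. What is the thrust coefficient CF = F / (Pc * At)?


CF = 1971000 / (19e6 * 0.055) = 1.89

1.89


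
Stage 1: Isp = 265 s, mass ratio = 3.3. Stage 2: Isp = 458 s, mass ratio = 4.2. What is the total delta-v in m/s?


dV1 = 265 * 9.81 * ln(3.3) = 3103.8 m/s
dV2 = 458 * 9.81 * ln(4.2) = 6447.8 m/s
Total dV = 3103.8 + 6447.8 = 9551.6 m/s ~ 9552 m/s

9552 m/s


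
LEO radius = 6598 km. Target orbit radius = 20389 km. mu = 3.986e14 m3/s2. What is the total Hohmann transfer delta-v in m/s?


V1 = sqrt(mu/r1) = 7772.53 m/s
dV1 = V1*(sqrt(2*r2/(r1+r2)) - 1) = 1781.75 m/s
V2 = sqrt(mu/r2) = 4421.51 m/s
dV2 = V2*(1 - sqrt(2*r1/(r1+r2))) = 1329.69 m/s
Total dV = 3111 m/s

3111 m/s


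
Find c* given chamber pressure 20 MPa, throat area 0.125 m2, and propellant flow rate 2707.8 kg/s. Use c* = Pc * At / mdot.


c* = 20e6 * 0.125 / 2707.8 = 923 m/s

923 m/s


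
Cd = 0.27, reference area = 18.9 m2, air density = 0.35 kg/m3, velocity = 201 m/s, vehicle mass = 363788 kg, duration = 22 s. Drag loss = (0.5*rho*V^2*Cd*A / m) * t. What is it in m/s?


D = 0.5 * 0.35 * 201^2 * 0.27 * 18.9 = 36079.1 N
a = 36079.1 / 363788 = 0.0992 m/s2
dV = 0.0992 * 22 = 2.2 m/s

2.2 m/s


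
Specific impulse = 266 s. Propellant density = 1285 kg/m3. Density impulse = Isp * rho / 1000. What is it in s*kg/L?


rho*Isp = 266 * 1285 / 1000 = 342 s*kg/L

342 s*kg/L


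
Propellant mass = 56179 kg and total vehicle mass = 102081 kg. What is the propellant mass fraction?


PMF = 56179 / 102081 = 0.55

0.55


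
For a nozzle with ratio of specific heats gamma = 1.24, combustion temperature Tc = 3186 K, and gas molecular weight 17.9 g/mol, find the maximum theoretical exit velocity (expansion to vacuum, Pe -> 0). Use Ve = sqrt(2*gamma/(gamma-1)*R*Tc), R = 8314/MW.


R = 8314 / 17.9 = 464.47 J/(kg.K)
Ve = sqrt(2 * 1.24 / (1.24 - 1) * 464.47 * 3186) = 3910 m/s

3910 m/s


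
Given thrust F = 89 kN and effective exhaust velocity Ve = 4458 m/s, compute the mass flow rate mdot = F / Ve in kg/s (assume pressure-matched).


mdot = F / Ve = 89000 / 4458 = 20.0 kg/s

20.0 kg/s


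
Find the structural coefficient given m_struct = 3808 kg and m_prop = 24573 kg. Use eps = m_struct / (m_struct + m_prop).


eps = 3808 / (3808 + 24573) = 0.1342

0.1342


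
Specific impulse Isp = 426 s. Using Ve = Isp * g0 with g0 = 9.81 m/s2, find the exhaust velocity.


Ve = Isp * g0 = 426 * 9.81 = 4179.1 m/s

4179.1 m/s


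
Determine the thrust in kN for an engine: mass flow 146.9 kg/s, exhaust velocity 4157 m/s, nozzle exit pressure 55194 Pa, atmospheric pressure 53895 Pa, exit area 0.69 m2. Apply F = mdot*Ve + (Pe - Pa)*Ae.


F = 146.9 * 4157 + (55194 - 53895) * 0.69 = 611560.0 N = 611.6 kN

611.6 kN


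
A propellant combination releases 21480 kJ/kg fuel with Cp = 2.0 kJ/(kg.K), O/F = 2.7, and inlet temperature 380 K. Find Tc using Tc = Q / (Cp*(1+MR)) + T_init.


Tc = 21480 / (2.0 * (1 + 2.7)) + 380 = 3283 K

3283 K


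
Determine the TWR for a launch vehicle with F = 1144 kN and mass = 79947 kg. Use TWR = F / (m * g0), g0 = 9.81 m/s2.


TWR = 1144000 / (79947 * 9.81) = 1.46

1.46


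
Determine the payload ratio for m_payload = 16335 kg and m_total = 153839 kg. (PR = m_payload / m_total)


PR = 16335 / 153839 = 0.1062

0.1062


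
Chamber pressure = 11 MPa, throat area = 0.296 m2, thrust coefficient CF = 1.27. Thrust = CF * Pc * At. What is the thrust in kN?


F = 1.27 * 11e6 * 0.296 = 4.1351e+06 N = 4135.1 kN

4135.1 kN


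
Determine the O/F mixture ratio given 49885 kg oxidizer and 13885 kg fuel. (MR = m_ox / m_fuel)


MR = 49885 / 13885 = 3.59

3.59


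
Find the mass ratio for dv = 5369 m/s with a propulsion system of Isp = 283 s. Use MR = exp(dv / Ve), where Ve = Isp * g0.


Ve = 283 * 9.81 = 2776.23 m/s
MR = exp(5369 / 2776.23) = 6.917

6.917


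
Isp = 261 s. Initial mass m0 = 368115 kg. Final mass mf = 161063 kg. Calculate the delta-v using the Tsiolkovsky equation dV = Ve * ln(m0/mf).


Ve = 261 * 9.81 = 2560.41 m/s
dV = 2560.41 * ln(368115/161063) = 2116 m/s

2116 m/s


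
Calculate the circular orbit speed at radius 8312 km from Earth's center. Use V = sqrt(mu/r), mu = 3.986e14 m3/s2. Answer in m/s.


V = sqrt(3.986e14 / 8312000) = 6925 m/s

6925 m/s


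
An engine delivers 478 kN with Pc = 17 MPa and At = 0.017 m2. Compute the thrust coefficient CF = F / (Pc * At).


CF = 478000 / (17e6 * 0.017) = 1.65

1.65


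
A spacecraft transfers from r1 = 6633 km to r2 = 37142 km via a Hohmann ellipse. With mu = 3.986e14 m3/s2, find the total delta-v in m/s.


V1 = sqrt(mu/r1) = 7752.0 m/s
dV1 = V1*(sqrt(2*r2/(r1+r2)) - 1) = 2346.3 m/s
V2 = sqrt(mu/r2) = 3275.94 m/s
dV2 = V2*(1 - sqrt(2*r1/(r1+r2))) = 1472.54 m/s
Total dV = 3819 m/s

3819 m/s


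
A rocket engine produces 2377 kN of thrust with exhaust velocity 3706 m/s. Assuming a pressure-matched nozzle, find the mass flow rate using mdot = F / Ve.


mdot = F / Ve = 2377000 / 3706 = 641.4 kg/s

641.4 kg/s


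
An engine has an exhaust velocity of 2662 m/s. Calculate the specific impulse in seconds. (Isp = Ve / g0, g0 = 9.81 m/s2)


Isp = Ve / g0 = 2662 / 9.81 = 271.4 s

271.4 s


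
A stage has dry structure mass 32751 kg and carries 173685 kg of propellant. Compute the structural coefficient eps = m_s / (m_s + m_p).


eps = 32751 / (32751 + 173685) = 0.1586

0.1586


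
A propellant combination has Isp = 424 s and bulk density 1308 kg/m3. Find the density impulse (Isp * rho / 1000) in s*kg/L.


rho*Isp = 424 * 1308 / 1000 = 555 s*kg/L

555 s*kg/L


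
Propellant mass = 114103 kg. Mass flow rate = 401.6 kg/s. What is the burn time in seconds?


tb = 114103 / 401.6 = 284.1 s

284.1 s


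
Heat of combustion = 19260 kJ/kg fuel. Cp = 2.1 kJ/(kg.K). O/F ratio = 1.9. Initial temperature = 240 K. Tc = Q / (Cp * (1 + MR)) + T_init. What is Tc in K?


Tc = 19260 / (2.1 * (1 + 1.9)) + 240 = 3403 K

3403 K


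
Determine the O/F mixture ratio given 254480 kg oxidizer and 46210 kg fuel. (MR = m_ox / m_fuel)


MR = 254480 / 46210 = 5.51

5.51


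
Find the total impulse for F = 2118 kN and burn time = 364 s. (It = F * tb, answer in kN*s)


It = 2118 * 364 = 770952 kN*s

770952 kN*s


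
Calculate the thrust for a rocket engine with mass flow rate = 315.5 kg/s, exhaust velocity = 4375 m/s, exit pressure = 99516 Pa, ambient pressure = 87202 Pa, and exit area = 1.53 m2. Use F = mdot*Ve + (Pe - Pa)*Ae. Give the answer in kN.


F = 315.5 * 4375 + (99516 - 87202) * 1.53 = 1.3992e+06 N = 1399.2 kN

1399.2 kN


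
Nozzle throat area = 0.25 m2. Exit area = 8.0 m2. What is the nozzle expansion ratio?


AR = 8.0 / 0.25 = 32.0

32.0


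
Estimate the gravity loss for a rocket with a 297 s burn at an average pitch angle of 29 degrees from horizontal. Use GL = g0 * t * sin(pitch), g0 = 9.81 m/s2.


GL = 9.81 * 297 * sin(29 deg) = 1413 m/s

1413 m/s


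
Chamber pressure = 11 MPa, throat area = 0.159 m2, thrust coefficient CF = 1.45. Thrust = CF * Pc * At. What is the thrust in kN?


F = 1.45 * 11e6 * 0.159 = 2.5360e+06 N = 2536.1 kN

2536.1 kN


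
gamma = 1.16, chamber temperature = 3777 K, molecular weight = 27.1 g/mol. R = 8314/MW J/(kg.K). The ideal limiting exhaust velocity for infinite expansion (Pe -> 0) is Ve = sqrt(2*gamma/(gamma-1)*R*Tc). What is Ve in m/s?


R = 8314 / 27.1 = 306.79 J/(kg.K)
Ve = sqrt(2 * 1.16 / (1.16 - 1) * 306.79 * 3777) = 4099 m/s

4099 m/s


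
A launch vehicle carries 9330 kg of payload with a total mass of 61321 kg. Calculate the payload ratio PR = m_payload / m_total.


PR = 9330 / 61321 = 0.1522

0.1522


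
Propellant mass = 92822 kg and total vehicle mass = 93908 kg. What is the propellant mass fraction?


PMF = 92822 / 93908 = 0.988

0.988


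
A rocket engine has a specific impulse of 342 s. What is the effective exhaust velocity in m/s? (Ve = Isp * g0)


Ve = Isp * g0 = 342 * 9.81 = 3355.0 m/s

3355.0 m/s


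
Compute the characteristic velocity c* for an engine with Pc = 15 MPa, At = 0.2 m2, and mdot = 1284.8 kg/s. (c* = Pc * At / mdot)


c* = 15e6 * 0.2 / 1284.8 = 2335 m/s

2335 m/s


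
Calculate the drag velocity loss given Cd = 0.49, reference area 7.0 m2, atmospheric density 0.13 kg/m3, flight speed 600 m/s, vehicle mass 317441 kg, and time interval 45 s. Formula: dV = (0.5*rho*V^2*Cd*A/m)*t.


D = 0.5 * 0.13 * 600^2 * 0.49 * 7.0 = 80262.0 N
a = 80262.0 / 317441 = 0.2528 m/s2
dV = 0.2528 * 45 = 11.4 m/s

11.4 m/s


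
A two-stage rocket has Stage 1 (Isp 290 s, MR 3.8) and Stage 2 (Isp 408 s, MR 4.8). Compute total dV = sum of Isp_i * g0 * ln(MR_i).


dV1 = 290 * 9.81 * ln(3.8) = 3797.9 m/s
dV2 = 408 * 9.81 * ln(4.8) = 6278.4 m/s
Total dV = 3797.9 + 6278.4 = 10076.3 m/s ~ 10076 m/s

10076 m/s


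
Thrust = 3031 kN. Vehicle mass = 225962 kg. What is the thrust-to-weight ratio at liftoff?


TWR = 3031000 / (225962 * 9.81) = 1.37

1.37


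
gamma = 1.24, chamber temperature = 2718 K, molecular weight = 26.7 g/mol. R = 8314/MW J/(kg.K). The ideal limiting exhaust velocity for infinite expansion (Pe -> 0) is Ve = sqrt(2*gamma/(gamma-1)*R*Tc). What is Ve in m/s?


R = 8314 / 26.7 = 311.39 J/(kg.K)
Ve = sqrt(2 * 1.24 / (1.24 - 1) * 311.39 * 2718) = 2957 m/s

2957 m/s


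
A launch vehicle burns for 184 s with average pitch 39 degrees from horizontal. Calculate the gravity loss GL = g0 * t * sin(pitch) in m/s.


GL = 9.81 * 184 * sin(39 deg) = 1136 m/s

1136 m/s


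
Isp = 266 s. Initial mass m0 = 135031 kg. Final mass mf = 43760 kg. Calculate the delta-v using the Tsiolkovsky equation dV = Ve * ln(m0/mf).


Ve = 266 * 9.81 = 2609.46 m/s
dV = 2609.46 * ln(135031/43760) = 2940 m/s

2940 m/s


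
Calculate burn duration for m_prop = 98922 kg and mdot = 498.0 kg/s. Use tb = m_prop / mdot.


tb = 98922 / 498.0 = 198.6 s

198.6 s


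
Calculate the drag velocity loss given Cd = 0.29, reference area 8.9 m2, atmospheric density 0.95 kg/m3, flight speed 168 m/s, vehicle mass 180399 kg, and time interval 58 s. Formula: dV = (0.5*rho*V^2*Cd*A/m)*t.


D = 0.5 * 0.95 * 168^2 * 0.29 * 8.9 = 34601.92 N
a = 34601.92 / 180399 = 0.1918 m/s2
dV = 0.1918 * 58 = 11.1 m/s

11.1 m/s


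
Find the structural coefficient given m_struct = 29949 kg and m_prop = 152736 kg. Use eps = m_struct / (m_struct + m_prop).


eps = 29949 / (29949 + 152736) = 0.1639

0.1639


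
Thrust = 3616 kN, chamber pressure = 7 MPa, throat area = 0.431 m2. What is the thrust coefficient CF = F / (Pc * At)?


CF = 3616000 / (7e6 * 0.431) = 1.2

1.2


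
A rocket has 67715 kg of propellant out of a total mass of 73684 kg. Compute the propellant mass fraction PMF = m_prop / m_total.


PMF = 67715 / 73684 = 0.919

0.919


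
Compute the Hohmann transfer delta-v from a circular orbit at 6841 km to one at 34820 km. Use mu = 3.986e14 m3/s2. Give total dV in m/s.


V1 = sqrt(mu/r1) = 7633.24 m/s
dV1 = V1*(sqrt(2*r2/(r1+r2)) - 1) = 2235.77 m/s
V2 = sqrt(mu/r2) = 3383.41 m/s
dV2 = V2*(1 - sqrt(2*r1/(r1+r2))) = 1444.47 m/s
Total dV = 3680 m/s

3680 m/s


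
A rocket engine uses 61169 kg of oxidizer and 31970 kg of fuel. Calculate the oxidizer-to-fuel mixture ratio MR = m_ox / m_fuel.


MR = 61169 / 31970 = 1.91

1.91


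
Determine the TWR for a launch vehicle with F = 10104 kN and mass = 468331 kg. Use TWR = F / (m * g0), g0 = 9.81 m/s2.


TWR = 10104000 / (468331 * 9.81) = 2.2

2.2


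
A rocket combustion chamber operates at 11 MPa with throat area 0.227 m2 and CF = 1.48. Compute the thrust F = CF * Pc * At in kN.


F = 1.48 * 11e6 * 0.227 = 3.6956e+06 N = 3695.6 kN

3695.6 kN


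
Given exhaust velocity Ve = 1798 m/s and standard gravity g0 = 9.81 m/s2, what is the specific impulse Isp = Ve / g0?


Isp = Ve / g0 = 1798 / 9.81 = 183.3 s

183.3 s


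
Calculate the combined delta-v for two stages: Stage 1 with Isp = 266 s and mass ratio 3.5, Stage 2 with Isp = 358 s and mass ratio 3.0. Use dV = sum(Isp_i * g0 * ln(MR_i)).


dV1 = 266 * 9.81 * ln(3.5) = 3269.0 m/s
dV2 = 358 * 9.81 * ln(3.0) = 3858.3 m/s
Total dV = 3269.0 + 3858.3 = 7127.3 m/s ~ 7127 m/s

7127 m/s


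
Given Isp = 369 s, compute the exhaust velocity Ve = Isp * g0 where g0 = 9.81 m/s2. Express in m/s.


Ve = Isp * g0 = 369 * 9.81 = 3619.9 m/s

3619.9 m/s


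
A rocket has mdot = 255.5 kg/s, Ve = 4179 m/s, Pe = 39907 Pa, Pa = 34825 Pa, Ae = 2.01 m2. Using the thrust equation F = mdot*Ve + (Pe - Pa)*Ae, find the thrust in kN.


F = 255.5 * 4179 + (39907 - 34825) * 2.01 = 1.0779e+06 N = 1077.9 kN

1077.9 kN


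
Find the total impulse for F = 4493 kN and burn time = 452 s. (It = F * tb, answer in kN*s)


It = 4493 * 452 = 2030836 kN*s

2030836 kN*s


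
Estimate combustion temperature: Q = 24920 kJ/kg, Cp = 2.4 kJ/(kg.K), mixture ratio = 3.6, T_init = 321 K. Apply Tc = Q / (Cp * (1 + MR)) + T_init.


Tc = 24920 / (2.4 * (1 + 3.6)) + 321 = 2578 K

2578 K


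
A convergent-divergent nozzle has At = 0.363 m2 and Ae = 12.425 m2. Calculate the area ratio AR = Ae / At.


AR = 12.425 / 0.363 = 34.2

34.2


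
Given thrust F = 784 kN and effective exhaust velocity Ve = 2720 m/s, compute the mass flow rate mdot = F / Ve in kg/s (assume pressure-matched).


mdot = F / Ve = 784000 / 2720 = 288.2 kg/s

288.2 kg/s


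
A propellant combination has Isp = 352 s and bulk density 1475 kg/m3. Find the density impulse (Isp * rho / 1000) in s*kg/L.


rho*Isp = 352 * 1475 / 1000 = 519 s*kg/L

519 s*kg/L


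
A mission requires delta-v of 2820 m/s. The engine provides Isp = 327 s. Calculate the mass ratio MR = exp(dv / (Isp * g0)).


Ve = 327 * 9.81 = 3207.87 m/s
MR = exp(2820 / 3207.87) = 2.409

2.409


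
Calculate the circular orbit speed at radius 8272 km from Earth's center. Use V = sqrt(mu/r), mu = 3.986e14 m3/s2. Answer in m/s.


V = sqrt(3.986e14 / 8272000) = 6942 m/s

6942 m/s


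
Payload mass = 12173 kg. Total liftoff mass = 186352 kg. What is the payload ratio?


PR = 12173 / 186352 = 0.0653

0.0653


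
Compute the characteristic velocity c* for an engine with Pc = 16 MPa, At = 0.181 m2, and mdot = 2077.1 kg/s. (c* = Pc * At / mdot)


c* = 16e6 * 0.181 / 2077.1 = 1394 m/s

1394 m/s


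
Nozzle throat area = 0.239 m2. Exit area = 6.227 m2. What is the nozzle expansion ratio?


AR = 6.227 / 0.239 = 26.1

26.1


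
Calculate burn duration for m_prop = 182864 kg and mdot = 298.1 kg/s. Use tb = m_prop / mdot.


tb = 182864 / 298.1 = 613.4 s

613.4 s


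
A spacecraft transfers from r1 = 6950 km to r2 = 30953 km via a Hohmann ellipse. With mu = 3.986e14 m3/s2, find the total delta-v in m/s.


V1 = sqrt(mu/r1) = 7573.14 m/s
dV1 = V1*(sqrt(2*r2/(r1+r2)) - 1) = 2105.31 m/s
V2 = sqrt(mu/r2) = 3588.54 m/s
dV2 = V2*(1 - sqrt(2*r1/(r1+r2))) = 1415.39 m/s
Total dV = 3521 m/s

3521 m/s


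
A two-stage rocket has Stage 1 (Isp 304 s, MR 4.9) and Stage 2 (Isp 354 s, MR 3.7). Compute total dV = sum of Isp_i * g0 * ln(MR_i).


dV1 = 304 * 9.81 * ln(4.9) = 4739.5 m/s
dV2 = 354 * 9.81 * ln(3.7) = 4543.5 m/s
Total dV = 4739.5 + 4543.5 = 9283.0 m/s ~ 9283 m/s

9283 m/s


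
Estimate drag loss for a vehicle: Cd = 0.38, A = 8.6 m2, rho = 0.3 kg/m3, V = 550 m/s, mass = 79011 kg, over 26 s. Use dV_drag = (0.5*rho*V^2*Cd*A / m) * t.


D = 0.5 * 0.3 * 550^2 * 0.38 * 8.6 = 148285.5 N
a = 148285.5 / 79011 = 1.8768 m/s2
dV = 1.8768 * 26 = 48.8 m/s

48.8 m/s


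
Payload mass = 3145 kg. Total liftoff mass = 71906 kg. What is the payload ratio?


PR = 3145 / 71906 = 0.0437

0.0437


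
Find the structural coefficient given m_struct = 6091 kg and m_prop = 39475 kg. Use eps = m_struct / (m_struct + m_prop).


eps = 6091 / (6091 + 39475) = 0.1337

0.1337


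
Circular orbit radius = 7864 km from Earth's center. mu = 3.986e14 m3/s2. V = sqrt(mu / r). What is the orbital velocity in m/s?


V = sqrt(3.986e14 / 7864000) = 7119 m/s

7119 m/s


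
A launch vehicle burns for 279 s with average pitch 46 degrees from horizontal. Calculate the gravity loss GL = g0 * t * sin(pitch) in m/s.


GL = 9.81 * 279 * sin(46 deg) = 1969 m/s

1969 m/s


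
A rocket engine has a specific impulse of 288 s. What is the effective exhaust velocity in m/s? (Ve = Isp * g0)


Ve = Isp * g0 = 288 * 9.81 = 2825.3 m/s

2825.3 m/s


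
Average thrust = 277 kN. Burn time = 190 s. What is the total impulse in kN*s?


It = 277 * 190 = 52630 kN*s

52630 kN*s


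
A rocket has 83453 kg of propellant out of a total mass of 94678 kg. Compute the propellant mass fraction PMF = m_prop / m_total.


PMF = 83453 / 94678 = 0.881

0.881


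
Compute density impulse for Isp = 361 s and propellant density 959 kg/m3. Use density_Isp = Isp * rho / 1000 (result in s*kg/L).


rho*Isp = 361 * 959 / 1000 = 346 s*kg/L

346 s*kg/L


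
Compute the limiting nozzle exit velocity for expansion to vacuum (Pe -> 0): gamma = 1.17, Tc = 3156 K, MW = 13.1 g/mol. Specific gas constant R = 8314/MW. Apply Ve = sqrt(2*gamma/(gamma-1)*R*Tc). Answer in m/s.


R = 8314 / 13.1 = 634.66 J/(kg.K)
Ve = sqrt(2 * 1.17 / (1.17 - 1) * 634.66 * 3156) = 5251 m/s

5251 m/s
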